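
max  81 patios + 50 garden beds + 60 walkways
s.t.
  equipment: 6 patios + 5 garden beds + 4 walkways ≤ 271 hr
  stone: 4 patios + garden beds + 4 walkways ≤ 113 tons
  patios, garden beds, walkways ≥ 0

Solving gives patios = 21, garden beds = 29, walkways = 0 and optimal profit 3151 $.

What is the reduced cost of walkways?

Check each constraint at x*: equipment 271/271 (tight); stone 113/113 (tight).
The binding rows give the dual system: 6·y_equipment + 4·y_stone = 81 and 5·y_equipment + 1·y_stone = 50.
This yields shadow prices y_equipment = 8.5, y_stone = 7.5.
Reduced cost of walkways: c₃ − yᵀa₃ = 60 − (8.5·4 + 7.5·4) = 60 − 64 = -4.

-4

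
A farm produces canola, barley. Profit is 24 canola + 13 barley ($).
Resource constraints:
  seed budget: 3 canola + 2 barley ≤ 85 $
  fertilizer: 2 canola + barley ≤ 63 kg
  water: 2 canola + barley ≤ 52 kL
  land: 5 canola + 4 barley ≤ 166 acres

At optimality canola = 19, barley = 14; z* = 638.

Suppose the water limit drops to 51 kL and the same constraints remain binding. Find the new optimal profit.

Check each constraint at x*: seed budget 85/85 (tight); fertilizer 52/63 (slack 11); water 52/52 (tight); land 151/166 (slack 15).
By complementary slackness, y = 0 for the non-binding constraints.
Dual feasibility on the basic columns requires 3·y_seed budget + 2·y_water = 24, 2·y_seed budget + 1·y_water = 13.
This yields shadow prices y_seed budget = 2, y_water = 9.
Δz = y_water·Δb = 9 × (-1) = -9, so new z* = 638 − 9 = 629.

629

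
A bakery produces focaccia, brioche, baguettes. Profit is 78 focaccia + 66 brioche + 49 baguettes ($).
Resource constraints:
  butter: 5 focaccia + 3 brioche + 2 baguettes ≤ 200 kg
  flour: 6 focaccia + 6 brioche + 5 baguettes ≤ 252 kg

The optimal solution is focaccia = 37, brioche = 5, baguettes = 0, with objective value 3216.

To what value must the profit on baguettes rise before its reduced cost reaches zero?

52

Both butter and flour are binding at x*.
From A_Bᵀ y = c: 5·y_butter + 6·y_flour = 78; 3·y_butter + 6·y_flour = 66.
→ y_butter = 6 and y_flour = 8.
baguettes enters the basis when its profit ≥ yᵀa₃ = 6·2 + 8·5 = 52.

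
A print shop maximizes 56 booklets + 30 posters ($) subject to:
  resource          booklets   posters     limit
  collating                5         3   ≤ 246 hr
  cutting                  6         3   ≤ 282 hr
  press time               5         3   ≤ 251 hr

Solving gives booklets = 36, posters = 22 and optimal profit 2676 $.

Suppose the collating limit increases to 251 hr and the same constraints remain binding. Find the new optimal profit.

At the optimum: collating uses 246 of 246 (binding); cutting uses 282 of 282 (binding); press time uses 246 of 251 (slack = 5).
By complementary slackness, y = 0 for the non-binding constraint.
Dual feasibility on the basic columns requires 5·y_collating + 6·y_cutting = 56, 3·y_collating + 3·y_cutting = 30.
→ y_collating = 4 and y_cutting = 6.
Δz = y_collating·Δb = 4 × (5) = 20, so new z* = 2676 + 20 = 2696.

2696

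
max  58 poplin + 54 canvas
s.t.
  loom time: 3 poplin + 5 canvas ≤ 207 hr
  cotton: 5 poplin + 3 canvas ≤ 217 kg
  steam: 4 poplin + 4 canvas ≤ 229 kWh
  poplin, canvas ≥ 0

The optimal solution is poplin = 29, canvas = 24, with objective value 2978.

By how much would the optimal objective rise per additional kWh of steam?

0

Check each constraint at x*: loom time 207/207 (tight); cotton 217/217 (tight); steam 212/229 (slack 17).
Since steam is not tight, its dual is 0.
From A_Bᵀ y = c: 3·y_loom time + 5·y_cotton = 58; 5·y_loom time + 3·y_cotton = 54.
Solving: y_loom time = 6, y_cotton = 8.
Shadow price of steam = 0.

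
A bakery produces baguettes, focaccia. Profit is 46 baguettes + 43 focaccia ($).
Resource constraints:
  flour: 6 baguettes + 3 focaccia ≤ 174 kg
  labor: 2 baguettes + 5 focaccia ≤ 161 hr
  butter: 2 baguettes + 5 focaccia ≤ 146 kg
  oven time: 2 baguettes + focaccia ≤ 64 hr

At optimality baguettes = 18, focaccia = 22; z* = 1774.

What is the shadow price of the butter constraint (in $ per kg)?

5

Check each constraint at x*: flour 174/174 (tight); labor 146/161 (slack 15); butter 146/146 (tight); oven time 58/64 (slack 6).
Since labor, oven time are not tight, their duals are 0.
From A_Bᵀ y = c: 6·y_flour + 2·y_butter = 46; 3·y_flour + 5·y_butter = 43.
Solving: y_flour = 6, y_butter = 5.
Shadow price of butter = 5.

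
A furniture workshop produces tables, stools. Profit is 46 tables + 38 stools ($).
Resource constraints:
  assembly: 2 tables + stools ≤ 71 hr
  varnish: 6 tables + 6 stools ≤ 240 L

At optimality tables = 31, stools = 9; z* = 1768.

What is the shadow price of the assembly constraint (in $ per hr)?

Both assembly and varnish are binding at x*.
Dual feasibility on the basic columns requires 2·y_assembly + 6·y_varnish = 46, 1·y_assembly + 6·y_varnish = 38.
This yields shadow prices y_assembly = 8, y_varnish = 5.
Shadow price of assembly = 8.

8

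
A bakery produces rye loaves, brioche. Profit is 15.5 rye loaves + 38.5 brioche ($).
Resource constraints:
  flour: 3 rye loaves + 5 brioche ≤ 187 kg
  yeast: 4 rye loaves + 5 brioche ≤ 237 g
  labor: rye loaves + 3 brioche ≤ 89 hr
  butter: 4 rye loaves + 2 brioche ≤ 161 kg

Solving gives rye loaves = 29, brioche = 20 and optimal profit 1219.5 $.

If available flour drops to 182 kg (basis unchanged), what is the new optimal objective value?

1209.5

Binding: flour and labor. Non-binding: yeast (21 unused), butter (5 unused).
Since yeast, butter are not tight, their duals are 0.
Dual feasibility on the basic columns requires 3·y_flour + 1·y_labor = 15.5, 5·y_flour + 3·y_labor = 38.5.
→ y_flour = 2 and y_labor = 9.5.
Δz = y_flour·Δb = 2 × (-5) = -10, so new z* = 1219.5 − 10 = 1209.5.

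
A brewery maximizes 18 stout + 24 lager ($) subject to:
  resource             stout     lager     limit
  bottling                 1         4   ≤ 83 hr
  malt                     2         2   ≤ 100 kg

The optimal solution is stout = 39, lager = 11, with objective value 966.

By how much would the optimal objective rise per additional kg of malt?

Check each constraint at x*: bottling 83/83 (tight); malt 100/100 (tight).
Dual feasibility on the basic columns requires 1·y_bottling + 2·y_malt = 18, 4·y_bottling + 2·y_malt = 24.
Solving: y_bottling = 2, y_malt = 8.
Shadow price of malt = 8.

8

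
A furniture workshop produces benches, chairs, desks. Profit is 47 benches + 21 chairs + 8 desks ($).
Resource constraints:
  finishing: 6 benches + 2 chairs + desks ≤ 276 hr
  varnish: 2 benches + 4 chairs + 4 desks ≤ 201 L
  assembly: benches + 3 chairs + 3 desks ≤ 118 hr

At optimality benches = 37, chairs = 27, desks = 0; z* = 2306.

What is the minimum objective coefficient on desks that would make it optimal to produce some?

13.5

Binding: finishing and assembly. Non-binding: varnish (19 unused).
By complementary slackness, y = 0 for the non-binding constraint.
Dual feasibility on the basic columns requires 6·y_finishing + 1·y_assembly = 47, 2·y_finishing + 3·y_assembly = 21.
This yields shadow prices y_finishing = 7.5, y_assembly = 2.
desks enters the basis when its profit ≥ yᵀa₃ = 7.5·1 + 2·3 = 13.5.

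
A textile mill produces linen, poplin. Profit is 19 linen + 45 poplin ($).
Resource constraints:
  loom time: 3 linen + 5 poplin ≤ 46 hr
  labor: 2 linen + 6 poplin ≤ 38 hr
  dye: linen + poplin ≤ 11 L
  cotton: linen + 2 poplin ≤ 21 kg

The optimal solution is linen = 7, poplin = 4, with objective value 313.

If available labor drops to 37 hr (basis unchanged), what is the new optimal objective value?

At the optimum: loom time uses 41 of 46 (slack = 5); labor uses 38 of 38 (binding); dye uses 11 of 11 (binding); cotton uses 15 of 21 (slack = 6).
By complementary slackness, y = 0 for the non-binding constraints.
Dual feasibility on the basic columns requires 2·y_labor + 1·y_dye = 19, 6·y_labor + 1·y_dye = 45.
→ y_labor = 6.5 and y_dye = 6.
Δz = y_labor·Δb = 6.5 × (-1) = -6.5, so new z* = 313 − 6.5 = 306.5.

306.5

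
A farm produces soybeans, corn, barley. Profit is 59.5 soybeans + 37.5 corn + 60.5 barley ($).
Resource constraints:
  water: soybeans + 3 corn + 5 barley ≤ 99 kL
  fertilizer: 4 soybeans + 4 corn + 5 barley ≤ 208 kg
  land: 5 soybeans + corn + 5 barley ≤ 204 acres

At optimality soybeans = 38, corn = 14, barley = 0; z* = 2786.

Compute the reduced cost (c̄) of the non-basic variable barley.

-7

Check each constraint at x*: water 80/99 (slack 19); fertilizer 208/208 (tight); land 204/204 (tight).
Slack constraints have shadow price 0 (complementary slackness).
Dual feasibility on the basic columns requires 4·y_fertilizer + 5·y_land = 59.5, 4·y_fertilizer + 1·y_land = 37.5.
→ y_fertilizer = 8 and y_land = 5.5.
Reduced cost of barley: c₃ − yᵀa₃ = 60.5 − (8·5 + 5.5·5) = 60.5 − 67.5 = -7.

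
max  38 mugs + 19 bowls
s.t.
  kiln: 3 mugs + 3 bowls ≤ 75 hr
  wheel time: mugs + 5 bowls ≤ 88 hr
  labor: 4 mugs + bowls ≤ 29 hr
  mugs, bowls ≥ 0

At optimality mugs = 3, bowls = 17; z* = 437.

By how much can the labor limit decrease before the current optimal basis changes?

Binding constraints: wheel time, labor. The basis is B = [[1,5],[4,1]] with det -19.
Per unit decrease in labor, x* moves by d = (-0.2632, 0.0526).
The basis stays optimal until mugs reaches 0; allowable decrease = 11.4 hr.

11.4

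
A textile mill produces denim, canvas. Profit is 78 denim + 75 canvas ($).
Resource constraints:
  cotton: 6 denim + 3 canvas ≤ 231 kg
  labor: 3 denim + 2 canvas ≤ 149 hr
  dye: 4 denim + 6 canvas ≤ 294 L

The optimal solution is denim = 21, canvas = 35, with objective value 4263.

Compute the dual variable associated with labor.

Binding: cotton and dye. Non-binding: labor (16 unused).
Since labor is not tight, its dual is 0.
Dual feasibility on the basic columns requires 6·y_cotton + 4·y_dye = 78, 3·y_cotton + 6·y_dye = 75.
Solving: y_cotton = 7, y_dye = 9.
Shadow price of labor = 0.

0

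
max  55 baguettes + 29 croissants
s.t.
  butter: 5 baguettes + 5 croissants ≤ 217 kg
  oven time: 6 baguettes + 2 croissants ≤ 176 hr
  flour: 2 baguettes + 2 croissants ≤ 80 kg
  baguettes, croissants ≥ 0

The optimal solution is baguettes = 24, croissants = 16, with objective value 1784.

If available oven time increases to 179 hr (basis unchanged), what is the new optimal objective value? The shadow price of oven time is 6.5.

1803.5

Δb = 3, so new z* = 1784 + (6.5)·(3) = 1784 + 19.5 = 1803.5.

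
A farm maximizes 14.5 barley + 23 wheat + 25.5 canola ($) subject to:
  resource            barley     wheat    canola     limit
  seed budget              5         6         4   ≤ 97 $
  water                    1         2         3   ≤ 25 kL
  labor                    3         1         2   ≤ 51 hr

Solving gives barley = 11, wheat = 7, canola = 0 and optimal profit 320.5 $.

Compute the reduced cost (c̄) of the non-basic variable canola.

-1.5

Check each constraint at x*: seed budget 97/97 (tight); water 25/25 (tight); labor 40/51 (slack 11).
Slack constraints have shadow price 0 (complementary slackness).
Dual feasibility on the basic columns requires 5·y_seed budget + 1·y_water = 14.5, 6·y_seed budget + 2·y_water = 23.
Solving: y_seed budget = 1.5, y_water = 7.
Reduced cost of canola: c₃ − yᵀa₃ = 25.5 − (1.5·4 + 7·3) = 25.5 − 27 = -1.5.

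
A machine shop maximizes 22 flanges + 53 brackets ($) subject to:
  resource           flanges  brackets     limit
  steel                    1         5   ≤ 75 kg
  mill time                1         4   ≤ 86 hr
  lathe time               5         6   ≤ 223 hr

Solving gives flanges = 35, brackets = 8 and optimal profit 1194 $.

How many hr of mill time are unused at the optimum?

mill time used = 1·35 + 4·8 = 67; slack = 86 − 67 = 19.

19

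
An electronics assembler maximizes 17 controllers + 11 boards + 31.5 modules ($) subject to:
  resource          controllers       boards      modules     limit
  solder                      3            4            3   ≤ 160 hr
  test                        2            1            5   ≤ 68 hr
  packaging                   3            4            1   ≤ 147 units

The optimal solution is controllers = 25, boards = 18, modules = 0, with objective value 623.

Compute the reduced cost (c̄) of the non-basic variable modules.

Binding: test and packaging. Non-binding: solder (13 unused).
Slack constraints have shadow price 0 (complementary slackness).
From A_Bᵀ y = c: 2·y_test + 3·y_packaging = 17; 1·y_test + 4·y_packaging = 11.
This yields shadow prices y_test = 7, y_packaging = 1.
Reduced cost of modules: c₃ − yᵀa₃ = 31.5 − (7·5 + 1·1) = 31.5 − 36 = -4.5.

-4.5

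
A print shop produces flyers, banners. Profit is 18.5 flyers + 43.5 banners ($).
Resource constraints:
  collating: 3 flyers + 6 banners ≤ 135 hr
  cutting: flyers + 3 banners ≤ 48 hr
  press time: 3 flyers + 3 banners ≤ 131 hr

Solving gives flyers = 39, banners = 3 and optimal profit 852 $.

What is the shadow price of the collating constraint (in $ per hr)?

4

Check each constraint at x*: collating 135/135 (tight); cutting 48/48 (tight); press time 126/131 (slack 5).
Slack constraints have shadow price 0 (complementary slackness).
From A_Bᵀ y = c: 3·y_collating + 1·y_cutting = 18.5; 6·y_collating + 3·y_cutting = 43.5.
This yields shadow prices y_collating = 4, y_cutting = 6.5.
Shadow price of collating = 4.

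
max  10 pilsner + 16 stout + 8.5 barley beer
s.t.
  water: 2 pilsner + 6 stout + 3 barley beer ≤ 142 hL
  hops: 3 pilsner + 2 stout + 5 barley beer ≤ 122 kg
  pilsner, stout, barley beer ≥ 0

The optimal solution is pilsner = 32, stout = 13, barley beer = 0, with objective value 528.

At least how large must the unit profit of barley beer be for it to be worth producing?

16

Both water and hops are binding at x*.
From A_Bᵀ y = c: 2·y_water + 3·y_hops = 10; 6·y_water + 2·y_hops = 16.
Solving: y_water = 2, y_hops = 2.
barley beer enters the basis when its profit ≥ yᵀa₃ = 2·3 + 2·5 = 16.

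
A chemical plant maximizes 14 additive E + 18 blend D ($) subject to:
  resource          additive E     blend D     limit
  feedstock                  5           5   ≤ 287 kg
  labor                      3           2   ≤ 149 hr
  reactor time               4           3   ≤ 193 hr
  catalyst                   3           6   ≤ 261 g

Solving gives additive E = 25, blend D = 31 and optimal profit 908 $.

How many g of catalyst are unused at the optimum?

catalyst used = 3·25 + 6·31 = 261; slack = 261 − 261 = 0.

0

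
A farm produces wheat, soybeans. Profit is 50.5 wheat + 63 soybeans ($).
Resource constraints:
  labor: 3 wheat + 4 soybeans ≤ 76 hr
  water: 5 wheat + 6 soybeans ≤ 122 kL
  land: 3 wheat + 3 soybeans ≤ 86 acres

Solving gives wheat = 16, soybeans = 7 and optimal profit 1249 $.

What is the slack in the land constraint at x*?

land used = 3·16 + 3·7 = 69; slack = 86 − 69 = 17.

17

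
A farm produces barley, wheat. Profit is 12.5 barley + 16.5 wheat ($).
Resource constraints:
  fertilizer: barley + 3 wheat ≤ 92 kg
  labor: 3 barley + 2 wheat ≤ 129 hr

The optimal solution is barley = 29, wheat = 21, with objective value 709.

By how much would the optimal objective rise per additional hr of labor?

3

Both fertilizer and labor are binding at x*.
From A_Bᵀ y = c: 1·y_fertilizer + 3·y_labor = 12.5; 3·y_fertilizer + 2·y_labor = 16.5.
This yields shadow prices y_fertilizer = 3.5, y_labor = 3.
Shadow price of labor = 3.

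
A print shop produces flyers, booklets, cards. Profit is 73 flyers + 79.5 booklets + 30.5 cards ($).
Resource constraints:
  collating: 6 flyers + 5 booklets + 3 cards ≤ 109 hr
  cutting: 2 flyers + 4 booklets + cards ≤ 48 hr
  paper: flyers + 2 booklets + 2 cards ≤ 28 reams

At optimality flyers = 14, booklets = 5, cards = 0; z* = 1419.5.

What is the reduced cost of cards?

Check each constraint at x*: collating 109/109 (tight); cutting 48/48 (tight); paper 24/28 (slack 4).
By complementary slackness, y = 0 for the non-binding constraint.
The binding rows give the dual system: 6·y_collating + 2·y_cutting = 73 and 5·y_collating + 4·y_cutting = 79.5.
This yields shadow prices y_collating = 9.5, y_cutting = 8.
Reduced cost of cards: c₃ − yᵀa₃ = 30.5 − (9.5·3 + 8·1) = 30.5 − 36.5 = -6.

-6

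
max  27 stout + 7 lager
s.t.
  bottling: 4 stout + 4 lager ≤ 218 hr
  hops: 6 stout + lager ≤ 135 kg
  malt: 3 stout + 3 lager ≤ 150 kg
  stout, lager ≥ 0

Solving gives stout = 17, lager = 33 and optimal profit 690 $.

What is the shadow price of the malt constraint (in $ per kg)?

1

Binding: hops and malt. Non-binding: bottling (18 unused).
Slack constraints have shadow price 0 (complementary slackness).
Dual feasibility on the basic columns requires 6·y_hops + 3·y_malt = 27, 1·y_hops + 3·y_malt = 7.
Solving: y_hops = 4, y_malt = 1.
Shadow price of malt = 1.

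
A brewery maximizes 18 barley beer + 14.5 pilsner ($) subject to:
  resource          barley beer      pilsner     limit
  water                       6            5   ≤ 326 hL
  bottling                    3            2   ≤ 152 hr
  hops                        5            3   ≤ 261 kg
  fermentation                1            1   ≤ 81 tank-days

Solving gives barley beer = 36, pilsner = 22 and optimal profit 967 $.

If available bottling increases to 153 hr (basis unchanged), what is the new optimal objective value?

968

At the optimum: water uses 326 of 326 (binding); bottling uses 152 of 152 (binding); hops uses 246 of 261 (slack = 15); fermentation uses 58 of 81 (slack = 23).
By complementary slackness, y = 0 for the non-binding constraints.
Dual feasibility on the basic columns requires 6·y_water + 3·y_bottling = 18, 5·y_water + 2·y_bottling = 14.5.
This yields shadow prices y_water = 2.5, y_bottling = 1.
Δz = y_bottling·Δb = 1 × (1) = 1, so new z* = 967 + 1 = 968.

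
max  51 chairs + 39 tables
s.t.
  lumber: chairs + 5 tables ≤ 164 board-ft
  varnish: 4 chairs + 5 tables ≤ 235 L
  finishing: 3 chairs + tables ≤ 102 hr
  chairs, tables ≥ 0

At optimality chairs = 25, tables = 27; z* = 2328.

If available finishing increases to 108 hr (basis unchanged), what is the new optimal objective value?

2382

Check each constraint at x*: lumber 160/164 (slack 4); varnish 235/235 (tight); finishing 102/102 (tight).
Since lumber is not tight, its dual is 0.
Dual feasibility on the basic columns requires 4·y_varnish + 3·y_finishing = 51, 5·y_varnish + 1·y_finishing = 39.
Solving: y_varnish = 6, y_finishing = 9.
Δz = y_finishing·Δb = 9 × (6) = 54, so new z* = 2328 + 54 = 2382.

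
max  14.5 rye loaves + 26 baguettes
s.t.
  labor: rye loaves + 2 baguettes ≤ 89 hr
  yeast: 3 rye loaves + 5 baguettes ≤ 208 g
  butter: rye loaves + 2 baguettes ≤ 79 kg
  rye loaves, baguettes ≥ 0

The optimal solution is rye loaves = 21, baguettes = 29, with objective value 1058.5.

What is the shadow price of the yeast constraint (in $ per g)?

3

Check each constraint at x*: labor 79/89 (slack 10); yeast 208/208 (tight); butter 79/79 (tight).
Slack constraints have shadow price 0 (complementary slackness).
Dual feasibility on the basic columns requires 3·y_yeast + 1·y_butter = 14.5, 5·y_yeast + 2·y_butter = 26.
Solving: y_yeast = 3, y_butter = 5.5.
Shadow price of yeast = 3.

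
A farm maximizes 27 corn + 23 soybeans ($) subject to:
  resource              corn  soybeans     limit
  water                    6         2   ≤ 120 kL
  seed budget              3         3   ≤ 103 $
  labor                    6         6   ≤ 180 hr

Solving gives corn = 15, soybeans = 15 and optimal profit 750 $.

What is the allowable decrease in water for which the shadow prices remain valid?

60

Binding constraints: water, labor. The basis is B = [[6,2],[6,6]] with det 24.
Per unit decrease in water, x* moves by d = (-0.25, 0.25).
The basis stays optimal until corn reaches 0; allowable decrease = 60 kL.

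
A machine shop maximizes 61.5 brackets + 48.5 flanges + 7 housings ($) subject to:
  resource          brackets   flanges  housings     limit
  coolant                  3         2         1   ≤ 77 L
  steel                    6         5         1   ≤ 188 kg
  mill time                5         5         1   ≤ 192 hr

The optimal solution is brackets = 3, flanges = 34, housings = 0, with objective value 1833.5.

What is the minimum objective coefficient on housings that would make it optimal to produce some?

Binding: coolant and steel. Non-binding: mill time (7 unused).
Slack constraints have shadow price 0 (complementary slackness).
The binding rows give the dual system: 3·y_coolant + 6·y_steel = 61.5 and 2·y_coolant + 5·y_steel = 48.5.
This yields shadow prices y_coolant = 5.5, y_steel = 7.5.
housings enters the basis when its profit ≥ yᵀa₃ = 5.5·1 + 7.5·1 = 13.

13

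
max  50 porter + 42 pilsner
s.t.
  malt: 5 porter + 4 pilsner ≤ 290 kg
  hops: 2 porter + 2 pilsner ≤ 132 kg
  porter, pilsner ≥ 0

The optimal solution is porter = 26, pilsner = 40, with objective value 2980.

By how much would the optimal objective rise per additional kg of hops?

Check each constraint at x*: malt 290/290 (tight); hops 132/132 (tight).
Dual feasibility on the basic columns requires 5·y_malt + 2·y_hops = 50, 4·y_malt + 2·y_hops = 42.
Solving: y_malt = 8, y_hops = 5.
Shadow price of hops = 5.

5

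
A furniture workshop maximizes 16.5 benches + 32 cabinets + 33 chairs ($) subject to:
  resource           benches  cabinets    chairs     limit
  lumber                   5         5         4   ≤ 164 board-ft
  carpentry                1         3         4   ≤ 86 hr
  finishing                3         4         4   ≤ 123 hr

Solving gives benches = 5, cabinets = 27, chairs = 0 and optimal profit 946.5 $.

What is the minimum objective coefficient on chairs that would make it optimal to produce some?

38

At the optimum: lumber uses 160 of 164 (slack = 4); carpentry uses 86 of 86 (binding); finishing uses 123 of 123 (binding).
Since lumber is not tight, its dual is 0.
Dual feasibility on the basic columns requires 1·y_carpentry + 3·y_finishing = 16.5, 3·y_carpentry + 4·y_finishing = 32.
Solving: y_carpentry = 6, y_finishing = 3.5.
chairs enters the basis when its profit ≥ yᵀa₃ = 6·4 + 3.5·4 = 38.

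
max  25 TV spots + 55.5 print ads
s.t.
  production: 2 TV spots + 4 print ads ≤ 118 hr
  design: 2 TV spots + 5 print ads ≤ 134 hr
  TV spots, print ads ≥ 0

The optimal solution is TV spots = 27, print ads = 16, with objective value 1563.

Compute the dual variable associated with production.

7

Check each constraint at x*: production 118/118 (tight); design 134/134 (tight).
From A_Bᵀ y = c: 2·y_production + 2·y_design = 25; 4·y_production + 5·y_design = 55.5.
→ y_production = 7 and y_design = 5.5.
Shadow price of production = 7.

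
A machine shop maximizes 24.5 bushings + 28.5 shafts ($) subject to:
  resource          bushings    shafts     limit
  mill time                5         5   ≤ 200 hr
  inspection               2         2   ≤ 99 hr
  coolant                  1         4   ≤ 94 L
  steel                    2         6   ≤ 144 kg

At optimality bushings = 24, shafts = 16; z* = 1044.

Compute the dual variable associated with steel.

At the optimum: mill time uses 200 of 200 (binding); inspection uses 80 of 99 (slack = 19); coolant uses 88 of 94 (slack = 6); steel uses 144 of 144 (binding).
Since inspection, coolant are not tight, their duals are 0.
The binding rows give the dual system: 5·y_mill time + 2·y_steel = 24.5 and 5·y_mill time + 6·y_steel = 28.5.
→ y_mill time = 4.5 and y_steel = 1.
Shadow price of steel = 1.

1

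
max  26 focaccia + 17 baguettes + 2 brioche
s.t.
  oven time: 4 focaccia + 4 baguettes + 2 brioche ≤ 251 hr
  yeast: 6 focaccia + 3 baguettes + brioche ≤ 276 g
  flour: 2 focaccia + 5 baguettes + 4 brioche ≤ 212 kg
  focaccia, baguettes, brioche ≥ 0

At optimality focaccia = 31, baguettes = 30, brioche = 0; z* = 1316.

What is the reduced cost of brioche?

Check each constraint at x*: oven time 244/251 (slack 7); yeast 276/276 (tight); flour 212/212 (tight).
Slack constraints have shadow price 0 (complementary slackness).
Dual feasibility on the basic columns requires 6·y_yeast + 2·y_flour = 26, 3·y_yeast + 5·y_flour = 17.
Solving: y_yeast = 4, y_flour = 1.
Reduced cost of brioche: c₃ − yᵀa₃ = 2 − (4·1 + 1·4) = 2 − 8 = -6.

-6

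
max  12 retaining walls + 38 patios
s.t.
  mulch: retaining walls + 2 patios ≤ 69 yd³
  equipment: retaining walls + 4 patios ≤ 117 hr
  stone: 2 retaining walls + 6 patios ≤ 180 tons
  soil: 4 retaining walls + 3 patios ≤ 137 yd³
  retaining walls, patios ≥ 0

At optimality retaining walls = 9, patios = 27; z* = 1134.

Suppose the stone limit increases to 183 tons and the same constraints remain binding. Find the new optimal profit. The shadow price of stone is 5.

Δb = 3, so new z* = 1134 + (5)·(3) = 1134 + 15 = 1149.

1149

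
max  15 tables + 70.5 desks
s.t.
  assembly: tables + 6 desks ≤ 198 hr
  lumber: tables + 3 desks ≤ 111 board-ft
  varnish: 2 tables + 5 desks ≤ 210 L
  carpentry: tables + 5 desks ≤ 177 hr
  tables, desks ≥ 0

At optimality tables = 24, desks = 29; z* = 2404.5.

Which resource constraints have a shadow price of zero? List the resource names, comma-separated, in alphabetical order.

assembly: 198/198 (binding)
lumber: 111/111 (binding)
varnish: 193/210 (slack 17)
carpentry: 169/177 (slack 8)
By complementary slackness, a constraint with positive slack has shadow price 0 → carpentry, varnish.

carpentry, varnish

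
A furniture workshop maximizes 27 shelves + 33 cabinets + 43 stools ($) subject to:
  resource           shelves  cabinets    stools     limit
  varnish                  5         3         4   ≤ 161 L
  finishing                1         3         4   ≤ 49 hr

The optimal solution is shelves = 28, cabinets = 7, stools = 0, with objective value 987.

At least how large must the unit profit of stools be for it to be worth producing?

44

Check each constraint at x*: varnish 161/161 (tight); finishing 49/49 (tight).
The binding rows give the dual system: 5·y_varnish + 1·y_finishing = 27 and 3·y_varnish + 3·y_finishing = 33.
Solving: y_varnish = 4, y_finishing = 7.
stools enters the basis when its profit ≥ yᵀa₃ = 4·4 + 7·4 = 44.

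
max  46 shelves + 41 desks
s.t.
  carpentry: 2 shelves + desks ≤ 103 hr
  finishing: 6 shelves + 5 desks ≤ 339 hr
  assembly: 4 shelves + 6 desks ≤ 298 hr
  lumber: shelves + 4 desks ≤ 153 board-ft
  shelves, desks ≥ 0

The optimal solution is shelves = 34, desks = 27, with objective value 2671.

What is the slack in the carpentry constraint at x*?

8

carpentry used = 2·34 + 1·27 = 95; slack = 103 − 95 = 8.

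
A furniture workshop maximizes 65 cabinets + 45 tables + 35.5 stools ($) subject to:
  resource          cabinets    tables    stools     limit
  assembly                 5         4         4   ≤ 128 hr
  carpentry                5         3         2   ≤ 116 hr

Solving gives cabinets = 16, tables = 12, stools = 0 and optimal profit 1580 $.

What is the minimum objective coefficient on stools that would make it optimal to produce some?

38

Check each constraint at x*: assembly 128/128 (tight); carpentry 116/116 (tight).
Dual feasibility on the basic columns requires 5·y_assembly + 5·y_carpentry = 65, 4·y_assembly + 3·y_carpentry = 45.
Solving: y_assembly = 6, y_carpentry = 7.
stools enters the basis when its profit ≥ yᵀa₃ = 6·4 + 7·2 = 38.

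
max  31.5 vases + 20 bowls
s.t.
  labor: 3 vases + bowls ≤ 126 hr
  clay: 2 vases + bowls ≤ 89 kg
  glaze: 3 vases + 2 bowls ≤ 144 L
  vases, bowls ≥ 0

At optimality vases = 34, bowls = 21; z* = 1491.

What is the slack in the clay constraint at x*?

0

clay used = 2·34 + 1·21 = 89; slack = 89 − 89 = 0.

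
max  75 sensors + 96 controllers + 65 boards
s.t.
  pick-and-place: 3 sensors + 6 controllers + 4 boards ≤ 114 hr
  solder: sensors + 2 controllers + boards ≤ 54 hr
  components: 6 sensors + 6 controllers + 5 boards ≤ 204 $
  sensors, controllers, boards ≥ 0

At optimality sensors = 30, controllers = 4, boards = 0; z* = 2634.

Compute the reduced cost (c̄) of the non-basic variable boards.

-8

Check each constraint at x*: pick-and-place 114/114 (tight); solder 38/54 (slack 16); components 204/204 (tight).
Slack constraints have shadow price 0 (complementary slackness).
The binding rows give the dual system: 3·y_pick-and-place + 6·y_components = 75 and 6·y_pick-and-place + 6·y_components = 96.
Solving: y_pick-and-place = 7, y_components = 9.
Reduced cost of boards: c₃ − yᵀa₃ = 65 − (7·4 + 9·5) = 65 − 73 = -8.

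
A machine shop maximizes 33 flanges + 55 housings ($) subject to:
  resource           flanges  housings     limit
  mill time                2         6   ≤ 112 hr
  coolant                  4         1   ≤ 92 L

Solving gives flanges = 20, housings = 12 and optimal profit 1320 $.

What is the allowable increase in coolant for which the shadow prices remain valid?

132

Binding constraints: mill time, coolant. The basis is B = [[2,6],[4,1]] with det -22.
Per unit increase in coolant, x* moves by d = (0.2727, -0.0909).
The basis stays optimal until housings reaches 0; allowable increase = 132 L.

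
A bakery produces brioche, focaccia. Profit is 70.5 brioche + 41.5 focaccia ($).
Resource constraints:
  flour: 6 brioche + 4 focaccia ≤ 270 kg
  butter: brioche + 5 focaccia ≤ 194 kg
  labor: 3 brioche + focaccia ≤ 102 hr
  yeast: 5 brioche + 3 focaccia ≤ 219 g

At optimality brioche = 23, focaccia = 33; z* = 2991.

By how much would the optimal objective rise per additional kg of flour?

9

Check each constraint at x*: flour 270/270 (tight); butter 188/194 (slack 6); labor 102/102 (tight); yeast 214/219 (slack 5).
Since butter, yeast are not tight, their duals are 0.
The binding rows give the dual system: 6·y_flour + 3·y_labor = 70.5 and 4·y_flour + 1·y_labor = 41.5.
→ y_flour = 9 and y_labor = 5.5.
Shadow price of flour = 9.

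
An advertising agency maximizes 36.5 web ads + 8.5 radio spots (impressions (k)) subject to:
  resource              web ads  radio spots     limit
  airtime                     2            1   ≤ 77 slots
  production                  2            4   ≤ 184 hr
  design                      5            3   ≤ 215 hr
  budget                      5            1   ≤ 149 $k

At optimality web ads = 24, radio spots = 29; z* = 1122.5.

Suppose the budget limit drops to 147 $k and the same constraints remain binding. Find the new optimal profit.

1109.5

At the optimum: airtime uses 77 of 77 (binding); production uses 164 of 184 (slack = 20); design uses 207 of 215 (slack = 8); budget uses 149 of 149 (binding).
Since production, design are not tight, their duals are 0.
From A_Bᵀ y = c: 2·y_airtime + 5·y_budget = 36.5; 1·y_airtime + 1·y_budget = 8.5.
This yields shadow prices y_airtime = 2, y_budget = 6.5.
Δz = y_budget·Δb = 6.5 × (-2) = -13, so new z* = 1122.5 − 13 = 1109.5.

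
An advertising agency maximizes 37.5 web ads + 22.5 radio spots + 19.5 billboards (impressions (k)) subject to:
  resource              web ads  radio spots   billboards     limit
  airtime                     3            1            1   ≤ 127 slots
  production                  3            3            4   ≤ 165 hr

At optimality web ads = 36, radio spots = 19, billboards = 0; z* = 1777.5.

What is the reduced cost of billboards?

Both airtime and production are binding at x*.
The binding rows give the dual system: 3·y_airtime + 3·y_production = 37.5 and 1·y_airtime + 3·y_production = 22.5.
→ y_airtime = 7.5 and y_production = 5.
Reduced cost of billboards: c₃ − yᵀa₃ = 19.5 − (7.5·1 + 5·4) = 19.5 − 27.5 = -8.

-8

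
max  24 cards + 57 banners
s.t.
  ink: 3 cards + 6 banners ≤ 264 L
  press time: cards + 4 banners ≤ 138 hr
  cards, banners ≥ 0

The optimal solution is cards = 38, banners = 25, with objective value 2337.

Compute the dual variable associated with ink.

Both ink and press time are binding at x*.
Dual feasibility on the basic columns requires 3·y_ink + 1·y_press time = 24, 6·y_ink + 4·y_press time = 57.
This yields shadow prices y_ink = 6.5, y_press time = 4.5.
Shadow price of ink = 6.5.

6.5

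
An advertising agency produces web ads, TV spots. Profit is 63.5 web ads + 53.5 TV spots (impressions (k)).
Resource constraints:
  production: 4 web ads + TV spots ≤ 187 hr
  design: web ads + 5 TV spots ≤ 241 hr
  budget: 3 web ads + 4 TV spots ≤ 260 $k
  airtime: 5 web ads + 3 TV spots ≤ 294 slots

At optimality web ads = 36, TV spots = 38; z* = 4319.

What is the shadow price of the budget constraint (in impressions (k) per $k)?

At the optimum: production uses 182 of 187 (slack = 5); design uses 226 of 241 (slack = 15); budget uses 260 of 260 (binding); airtime uses 294 of 294 (binding).
Since production, design are not tight, their duals are 0.
Dual feasibility on the basic columns requires 3·y_budget + 5·y_airtime = 63.5, 4·y_budget + 3·y_airtime = 53.5.
→ y_budget = 7 and y_airtime = 8.5.
Shadow price of budget = 7.

7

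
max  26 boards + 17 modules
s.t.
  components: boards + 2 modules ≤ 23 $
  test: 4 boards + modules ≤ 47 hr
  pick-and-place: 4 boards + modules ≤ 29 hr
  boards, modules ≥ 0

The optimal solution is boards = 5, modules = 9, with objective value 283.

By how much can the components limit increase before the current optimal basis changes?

Binding constraints: components, pick-and-place. The basis is B = [[1,2],[4,1]] with det -7.
Per unit increase in components, x* moves by d = (-0.1429, 0.5714).
The basis stays optimal until boards reaches 0; allowable increase = 35 $.

35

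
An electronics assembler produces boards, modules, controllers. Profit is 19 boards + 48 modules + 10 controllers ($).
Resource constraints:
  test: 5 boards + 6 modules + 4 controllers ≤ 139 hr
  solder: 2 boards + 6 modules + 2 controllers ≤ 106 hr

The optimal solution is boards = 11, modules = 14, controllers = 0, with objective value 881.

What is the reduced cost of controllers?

-8

Check each constraint at x*: test 139/139 (tight); solder 106/106 (tight).
Dual feasibility on the basic columns requires 5·y_test + 2·y_solder = 19, 6·y_test + 6·y_solder = 48.
Solving: y_test = 1, y_solder = 7.
Reduced cost of controllers: c₃ − yᵀa₃ = 10 − (1·4 + 7·2) = 10 − 18 = -8.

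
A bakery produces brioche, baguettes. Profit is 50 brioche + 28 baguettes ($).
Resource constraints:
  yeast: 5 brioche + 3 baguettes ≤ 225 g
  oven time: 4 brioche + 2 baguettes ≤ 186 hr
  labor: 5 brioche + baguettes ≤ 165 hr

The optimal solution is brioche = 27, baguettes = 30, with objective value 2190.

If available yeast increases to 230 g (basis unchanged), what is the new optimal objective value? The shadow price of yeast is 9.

2235

Δb = 5, so new z* = 2190 + (9)·(5) = 2190 + 45 = 2235.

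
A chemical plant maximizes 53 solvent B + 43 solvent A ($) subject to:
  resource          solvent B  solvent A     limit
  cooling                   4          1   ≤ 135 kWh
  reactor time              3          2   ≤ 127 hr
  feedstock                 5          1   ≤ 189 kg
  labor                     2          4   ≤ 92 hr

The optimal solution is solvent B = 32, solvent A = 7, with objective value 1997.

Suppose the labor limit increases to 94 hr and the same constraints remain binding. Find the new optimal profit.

Binding: cooling and labor. Non-binding: reactor time (17 unused), feedstock (22 unused).
Slack constraints have shadow price 0 (complementary slackness).
The binding rows give the dual system: 4·y_cooling + 2·y_labor = 53 and 1·y_cooling + 4·y_labor = 43.
Solving: y_cooling = 9, y_labor = 8.5.
Δz = y_labor·Δb = 8.5 × (2) = 17, so new z* = 1997 + 17 = 2014.

2014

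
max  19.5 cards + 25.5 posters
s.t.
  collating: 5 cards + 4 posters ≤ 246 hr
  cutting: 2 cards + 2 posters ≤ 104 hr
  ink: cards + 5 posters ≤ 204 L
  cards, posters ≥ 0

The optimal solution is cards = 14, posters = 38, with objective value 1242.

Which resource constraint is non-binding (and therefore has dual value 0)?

collating

collating: 222/246 (slack 24)
cutting: 104/104 (binding)
ink: 204/204 (binding)
By complementary slackness, a constraint with positive slack has shadow price 0 → collating.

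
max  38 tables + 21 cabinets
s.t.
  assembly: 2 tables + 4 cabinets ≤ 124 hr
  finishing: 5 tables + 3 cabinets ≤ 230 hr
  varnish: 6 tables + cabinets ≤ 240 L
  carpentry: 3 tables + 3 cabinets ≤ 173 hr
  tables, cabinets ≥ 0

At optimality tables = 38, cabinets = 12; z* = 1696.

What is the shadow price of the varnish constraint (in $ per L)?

5

Check each constraint at x*: assembly 124/124 (tight); finishing 226/230 (slack 4); varnish 240/240 (tight); carpentry 150/173 (slack 23).
Slack constraints have shadow price 0 (complementary slackness).
From A_Bᵀ y = c: 2·y_assembly + 6·y_varnish = 38; 4·y_assembly + 1·y_varnish = 21.
Solving: y_assembly = 4, y_varnish = 5.
Shadow price of varnish = 5.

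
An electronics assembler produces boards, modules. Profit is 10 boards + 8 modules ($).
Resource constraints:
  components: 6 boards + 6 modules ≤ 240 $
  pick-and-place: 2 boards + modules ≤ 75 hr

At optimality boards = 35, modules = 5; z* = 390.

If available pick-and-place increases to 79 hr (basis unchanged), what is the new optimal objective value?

398

At the optimum: components uses 240 of 240 (binding); pick-and-place uses 75 of 75 (binding).
Dual feasibility on the basic columns requires 6·y_components + 2·y_pick-and-place = 10, 6·y_components + 1·y_pick-and-place = 8.
This yields shadow prices y_components = 1, y_pick-and-place = 2.
Δz = y_pick-and-place·Δb = 2 × (4) = 8, so new z* = 390 + 8 = 398.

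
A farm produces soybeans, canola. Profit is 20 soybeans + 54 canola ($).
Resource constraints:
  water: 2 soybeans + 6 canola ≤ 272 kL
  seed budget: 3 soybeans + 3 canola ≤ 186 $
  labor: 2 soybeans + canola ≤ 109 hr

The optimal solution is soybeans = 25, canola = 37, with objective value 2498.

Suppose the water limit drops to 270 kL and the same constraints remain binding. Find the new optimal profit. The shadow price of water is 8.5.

2481

Δb = -2, so new z* = 2498 + (8.5)·(-2) = 2498 − 17 = 2481.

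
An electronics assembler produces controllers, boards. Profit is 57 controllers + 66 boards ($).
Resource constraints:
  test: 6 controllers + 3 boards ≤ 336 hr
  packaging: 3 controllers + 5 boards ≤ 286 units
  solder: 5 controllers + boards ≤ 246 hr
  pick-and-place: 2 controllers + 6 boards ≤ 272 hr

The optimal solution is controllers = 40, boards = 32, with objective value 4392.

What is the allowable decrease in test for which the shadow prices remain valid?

Binding constraints: test, pick-and-place. The basis is B = [[6,3],[2,6]] with det 30.
Per unit decrease in test, x* moves by d = (-0.2, 0.0667).
The basis stays optimal until controllers reaches 0; allowable decrease = 200 hr.

200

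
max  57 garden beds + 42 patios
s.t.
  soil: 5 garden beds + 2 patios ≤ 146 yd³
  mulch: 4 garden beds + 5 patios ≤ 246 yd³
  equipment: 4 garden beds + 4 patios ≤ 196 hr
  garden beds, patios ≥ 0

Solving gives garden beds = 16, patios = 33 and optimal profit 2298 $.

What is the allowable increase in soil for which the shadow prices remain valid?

99

Binding constraints: soil, equipment. The basis is B = [[5,2],[4,4]] with det 12.
Per unit increase in soil, x* moves by d = (0.3333, -0.3333).
The basis stays optimal until patios reaches 0; allowable increase = 99 yd³.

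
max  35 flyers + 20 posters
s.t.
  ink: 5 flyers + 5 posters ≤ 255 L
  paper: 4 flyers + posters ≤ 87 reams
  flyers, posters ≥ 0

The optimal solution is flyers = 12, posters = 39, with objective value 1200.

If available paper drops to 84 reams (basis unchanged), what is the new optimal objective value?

Check each constraint at x*: ink 255/255 (tight); paper 87/87 (tight).
From A_Bᵀ y = c: 5·y_ink + 4·y_paper = 35; 5·y_ink + 1·y_paper = 20.
→ y_ink = 3 and y_paper = 5.
Δz = y_paper·Δb = 5 × (-3) = -15, so new z* = 1200 − 15 = 1185.

1185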